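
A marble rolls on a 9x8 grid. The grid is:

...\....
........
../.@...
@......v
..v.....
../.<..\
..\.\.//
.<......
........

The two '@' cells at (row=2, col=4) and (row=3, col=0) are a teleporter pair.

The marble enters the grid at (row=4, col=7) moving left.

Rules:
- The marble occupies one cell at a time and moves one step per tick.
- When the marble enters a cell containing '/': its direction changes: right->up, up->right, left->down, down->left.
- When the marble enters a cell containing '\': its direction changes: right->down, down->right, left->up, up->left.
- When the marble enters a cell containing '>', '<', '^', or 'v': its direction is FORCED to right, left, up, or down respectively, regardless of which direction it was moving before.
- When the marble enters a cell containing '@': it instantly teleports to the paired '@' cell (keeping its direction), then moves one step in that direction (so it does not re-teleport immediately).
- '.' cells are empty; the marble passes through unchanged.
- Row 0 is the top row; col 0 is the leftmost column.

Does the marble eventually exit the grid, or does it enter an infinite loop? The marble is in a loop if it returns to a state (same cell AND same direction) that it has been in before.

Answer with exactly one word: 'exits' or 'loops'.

Step 1: enter (4,7), '.' pass, move left to (4,6)
Step 2: enter (4,6), '.' pass, move left to (4,5)
Step 3: enter (4,5), '.' pass, move left to (4,4)
Step 4: enter (4,4), '.' pass, move left to (4,3)
Step 5: enter (4,3), '.' pass, move left to (4,2)
Step 6: enter (4,2), 'v' forces left->down, move down to (5,2)
Step 7: enter (5,2), '/' deflects down->left, move left to (5,1)
Step 8: enter (5,1), '.' pass, move left to (5,0)
Step 9: enter (5,0), '.' pass, move left to (5,-1)
Step 10: at (5,-1) — EXIT via left edge, pos 5

Answer: exits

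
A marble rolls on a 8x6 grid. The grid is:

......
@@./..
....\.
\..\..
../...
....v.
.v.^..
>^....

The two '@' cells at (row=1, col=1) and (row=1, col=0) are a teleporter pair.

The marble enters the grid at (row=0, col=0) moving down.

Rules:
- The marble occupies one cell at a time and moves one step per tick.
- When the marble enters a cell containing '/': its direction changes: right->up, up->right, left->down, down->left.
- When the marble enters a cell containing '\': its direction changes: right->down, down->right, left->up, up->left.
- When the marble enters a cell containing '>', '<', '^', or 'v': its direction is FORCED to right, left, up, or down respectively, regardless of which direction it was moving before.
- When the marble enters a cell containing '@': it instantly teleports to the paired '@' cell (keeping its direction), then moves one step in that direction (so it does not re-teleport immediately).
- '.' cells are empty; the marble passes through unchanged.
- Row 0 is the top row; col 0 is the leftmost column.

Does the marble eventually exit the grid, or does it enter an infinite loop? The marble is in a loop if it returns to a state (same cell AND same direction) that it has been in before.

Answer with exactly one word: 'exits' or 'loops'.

Answer: loops

Derivation:
Step 1: enter (0,0), '.' pass, move down to (1,0)
Step 2: enter (1,0), '@' teleport (1,0)->(1,1), also enter (1,1), move down to (2,1)
Step 3: enter (2,1), '.' pass, move down to (3,1)
Step 4: enter (3,1), '.' pass, move down to (4,1)
Step 5: enter (4,1), '.' pass, move down to (5,1)
Step 6: enter (5,1), '.' pass, move down to (6,1)
Step 7: enter (6,1), 'v' forces down->down, move down to (7,1)
Step 8: enter (7,1), '^' forces down->up, move up to (6,1)
Step 9: enter (6,1), 'v' forces up->down, move down to (7,1)
Step 10: at (7,1) dir=down — LOOP DETECTED (seen before)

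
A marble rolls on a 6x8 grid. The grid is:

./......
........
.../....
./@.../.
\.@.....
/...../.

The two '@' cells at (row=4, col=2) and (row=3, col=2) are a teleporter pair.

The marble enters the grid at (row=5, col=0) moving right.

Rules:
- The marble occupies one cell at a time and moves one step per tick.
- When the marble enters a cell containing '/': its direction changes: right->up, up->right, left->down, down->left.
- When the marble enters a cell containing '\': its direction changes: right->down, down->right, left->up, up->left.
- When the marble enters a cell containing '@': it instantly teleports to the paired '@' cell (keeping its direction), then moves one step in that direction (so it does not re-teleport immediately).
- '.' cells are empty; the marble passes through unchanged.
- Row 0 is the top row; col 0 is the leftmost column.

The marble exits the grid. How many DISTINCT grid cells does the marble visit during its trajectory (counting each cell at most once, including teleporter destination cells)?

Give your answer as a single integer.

Step 1: enter (5,0), '/' deflects right->up, move up to (4,0)
Step 2: enter (4,0), '\' deflects up->left, move left to (4,-1)
Step 3: at (4,-1) — EXIT via left edge, pos 4
Distinct cells visited: 2 (path length 2)

Answer: 2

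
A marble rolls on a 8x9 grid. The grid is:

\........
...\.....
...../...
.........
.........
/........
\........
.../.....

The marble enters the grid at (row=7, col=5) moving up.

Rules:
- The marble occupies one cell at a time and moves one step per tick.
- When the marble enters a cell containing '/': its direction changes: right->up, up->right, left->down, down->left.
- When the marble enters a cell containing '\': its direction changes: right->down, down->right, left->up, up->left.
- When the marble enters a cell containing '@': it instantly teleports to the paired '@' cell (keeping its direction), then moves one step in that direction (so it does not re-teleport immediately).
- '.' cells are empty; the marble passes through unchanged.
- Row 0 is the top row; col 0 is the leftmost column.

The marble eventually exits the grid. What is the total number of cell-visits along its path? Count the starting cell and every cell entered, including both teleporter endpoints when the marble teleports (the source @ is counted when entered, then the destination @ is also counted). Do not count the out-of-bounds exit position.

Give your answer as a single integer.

Step 1: enter (7,5), '.' pass, move up to (6,5)
Step 2: enter (6,5), '.' pass, move up to (5,5)
Step 3: enter (5,5), '.' pass, move up to (4,5)
Step 4: enter (4,5), '.' pass, move up to (3,5)
Step 5: enter (3,5), '.' pass, move up to (2,5)
Step 6: enter (2,5), '/' deflects up->right, move right to (2,6)
Step 7: enter (2,6), '.' pass, move right to (2,7)
Step 8: enter (2,7), '.' pass, move right to (2,8)
Step 9: enter (2,8), '.' pass, move right to (2,9)
Step 10: at (2,9) — EXIT via right edge, pos 2
Path length (cell visits): 9

Answer: 9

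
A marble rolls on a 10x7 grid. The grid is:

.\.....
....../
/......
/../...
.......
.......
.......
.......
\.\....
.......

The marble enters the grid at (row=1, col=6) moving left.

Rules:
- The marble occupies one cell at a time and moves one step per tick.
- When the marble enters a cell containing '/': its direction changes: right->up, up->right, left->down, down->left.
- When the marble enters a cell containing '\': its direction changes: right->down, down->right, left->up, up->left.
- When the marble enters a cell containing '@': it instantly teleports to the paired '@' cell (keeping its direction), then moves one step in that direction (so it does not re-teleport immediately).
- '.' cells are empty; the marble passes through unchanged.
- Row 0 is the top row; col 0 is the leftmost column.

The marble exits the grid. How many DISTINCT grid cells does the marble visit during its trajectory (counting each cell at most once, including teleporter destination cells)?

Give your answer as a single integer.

Step 1: enter (1,6), '/' deflects left->down, move down to (2,6)
Step 2: enter (2,6), '.' pass, move down to (3,6)
Step 3: enter (3,6), '.' pass, move down to (4,6)
Step 4: enter (4,6), '.' pass, move down to (5,6)
Step 5: enter (5,6), '.' pass, move down to (6,6)
Step 6: enter (6,6), '.' pass, move down to (7,6)
Step 7: enter (7,6), '.' pass, move down to (8,6)
Step 8: enter (8,6), '.' pass, move down to (9,6)
Step 9: enter (9,6), '.' pass, move down to (10,6)
Step 10: at (10,6) — EXIT via bottom edge, pos 6
Distinct cells visited: 9 (path length 9)

Answer: 9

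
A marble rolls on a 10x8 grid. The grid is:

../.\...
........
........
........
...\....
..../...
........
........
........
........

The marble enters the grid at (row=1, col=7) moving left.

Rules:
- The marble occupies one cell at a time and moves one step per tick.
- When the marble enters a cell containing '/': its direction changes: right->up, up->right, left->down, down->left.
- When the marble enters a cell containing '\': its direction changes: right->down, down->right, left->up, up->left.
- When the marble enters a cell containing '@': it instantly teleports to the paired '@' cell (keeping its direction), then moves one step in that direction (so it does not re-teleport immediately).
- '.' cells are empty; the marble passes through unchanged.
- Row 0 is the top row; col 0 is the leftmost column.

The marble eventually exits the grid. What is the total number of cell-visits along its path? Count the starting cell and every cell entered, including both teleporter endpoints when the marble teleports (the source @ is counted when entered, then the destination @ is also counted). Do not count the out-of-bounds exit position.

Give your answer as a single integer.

Step 1: enter (1,7), '.' pass, move left to (1,6)
Step 2: enter (1,6), '.' pass, move left to (1,5)
Step 3: enter (1,5), '.' pass, move left to (1,4)
Step 4: enter (1,4), '.' pass, move left to (1,3)
Step 5: enter (1,3), '.' pass, move left to (1,2)
Step 6: enter (1,2), '.' pass, move left to (1,1)
Step 7: enter (1,1), '.' pass, move left to (1,0)
Step 8: enter (1,0), '.' pass, move left to (1,-1)
Step 9: at (1,-1) — EXIT via left edge, pos 1
Path length (cell visits): 8

Answer: 8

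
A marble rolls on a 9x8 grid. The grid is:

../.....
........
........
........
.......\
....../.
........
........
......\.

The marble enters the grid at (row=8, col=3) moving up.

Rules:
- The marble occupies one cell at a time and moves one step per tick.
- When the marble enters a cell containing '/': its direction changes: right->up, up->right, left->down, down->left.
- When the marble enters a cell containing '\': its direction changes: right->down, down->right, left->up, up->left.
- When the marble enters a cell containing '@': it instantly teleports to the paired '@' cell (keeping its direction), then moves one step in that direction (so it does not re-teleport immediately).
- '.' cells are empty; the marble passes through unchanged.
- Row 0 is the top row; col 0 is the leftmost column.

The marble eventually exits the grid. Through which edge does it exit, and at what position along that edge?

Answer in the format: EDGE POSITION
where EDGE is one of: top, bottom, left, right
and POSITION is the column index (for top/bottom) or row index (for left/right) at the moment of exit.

Step 1: enter (8,3), '.' pass, move up to (7,3)
Step 2: enter (7,3), '.' pass, move up to (6,3)
Step 3: enter (6,3), '.' pass, move up to (5,3)
Step 4: enter (5,3), '.' pass, move up to (4,3)
Step 5: enter (4,3), '.' pass, move up to (3,3)
Step 6: enter (3,3), '.' pass, move up to (2,3)
Step 7: enter (2,3), '.' pass, move up to (1,3)
Step 8: enter (1,3), '.' pass, move up to (0,3)
Step 9: enter (0,3), '.' pass, move up to (-1,3)
Step 10: at (-1,3) — EXIT via top edge, pos 3

Answer: top 3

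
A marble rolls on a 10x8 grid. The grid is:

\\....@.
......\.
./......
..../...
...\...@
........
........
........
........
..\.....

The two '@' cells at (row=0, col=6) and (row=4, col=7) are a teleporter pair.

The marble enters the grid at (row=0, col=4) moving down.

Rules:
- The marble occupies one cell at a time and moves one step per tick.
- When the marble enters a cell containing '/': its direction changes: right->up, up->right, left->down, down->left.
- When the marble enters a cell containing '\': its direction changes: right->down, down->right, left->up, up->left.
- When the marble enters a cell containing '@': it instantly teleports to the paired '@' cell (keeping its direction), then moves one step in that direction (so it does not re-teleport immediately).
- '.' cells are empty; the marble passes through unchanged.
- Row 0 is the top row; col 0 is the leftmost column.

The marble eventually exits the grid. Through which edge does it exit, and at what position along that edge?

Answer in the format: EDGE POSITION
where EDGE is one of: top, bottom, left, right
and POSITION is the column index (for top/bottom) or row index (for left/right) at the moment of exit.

Step 1: enter (0,4), '.' pass, move down to (1,4)
Step 2: enter (1,4), '.' pass, move down to (2,4)
Step 3: enter (2,4), '.' pass, move down to (3,4)
Step 4: enter (3,4), '/' deflects down->left, move left to (3,3)
Step 5: enter (3,3), '.' pass, move left to (3,2)
Step 6: enter (3,2), '.' pass, move left to (3,1)
Step 7: enter (3,1), '.' pass, move left to (3,0)
Step 8: enter (3,0), '.' pass, move left to (3,-1)
Step 9: at (3,-1) — EXIT via left edge, pos 3

Answer: left 3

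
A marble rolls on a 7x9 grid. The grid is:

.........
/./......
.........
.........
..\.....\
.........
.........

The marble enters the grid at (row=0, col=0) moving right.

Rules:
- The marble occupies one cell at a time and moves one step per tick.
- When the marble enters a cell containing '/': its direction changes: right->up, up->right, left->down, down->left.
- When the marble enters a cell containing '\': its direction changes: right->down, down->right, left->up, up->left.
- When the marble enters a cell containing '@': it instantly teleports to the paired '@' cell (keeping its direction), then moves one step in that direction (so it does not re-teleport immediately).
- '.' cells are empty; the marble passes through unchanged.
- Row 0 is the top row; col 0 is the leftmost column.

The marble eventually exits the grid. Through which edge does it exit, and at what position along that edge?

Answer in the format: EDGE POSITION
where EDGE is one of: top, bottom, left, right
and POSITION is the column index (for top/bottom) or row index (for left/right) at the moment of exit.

Answer: right 0

Derivation:
Step 1: enter (0,0), '.' pass, move right to (0,1)
Step 2: enter (0,1), '.' pass, move right to (0,2)
Step 3: enter (0,2), '.' pass, move right to (0,3)
Step 4: enter (0,3), '.' pass, move right to (0,4)
Step 5: enter (0,4), '.' pass, move right to (0,5)
Step 6: enter (0,5), '.' pass, move right to (0,6)
Step 7: enter (0,6), '.' pass, move right to (0,7)
Step 8: enter (0,7), '.' pass, move right to (0,8)
Step 9: enter (0,8), '.' pass, move right to (0,9)
Step 10: at (0,9) — EXIT via right edge, pos 0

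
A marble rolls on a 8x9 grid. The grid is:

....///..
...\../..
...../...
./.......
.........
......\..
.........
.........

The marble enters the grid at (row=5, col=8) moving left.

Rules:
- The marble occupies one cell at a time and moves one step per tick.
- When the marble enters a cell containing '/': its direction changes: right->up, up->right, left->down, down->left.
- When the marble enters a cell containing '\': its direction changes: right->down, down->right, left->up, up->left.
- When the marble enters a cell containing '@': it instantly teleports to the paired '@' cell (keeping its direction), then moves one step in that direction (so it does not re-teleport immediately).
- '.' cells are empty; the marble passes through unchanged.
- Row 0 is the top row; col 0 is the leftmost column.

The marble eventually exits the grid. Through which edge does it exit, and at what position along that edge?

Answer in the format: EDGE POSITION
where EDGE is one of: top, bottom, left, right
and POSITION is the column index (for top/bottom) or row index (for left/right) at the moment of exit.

Answer: right 1

Derivation:
Step 1: enter (5,8), '.' pass, move left to (5,7)
Step 2: enter (5,7), '.' pass, move left to (5,6)
Step 3: enter (5,6), '\' deflects left->up, move up to (4,6)
Step 4: enter (4,6), '.' pass, move up to (3,6)
Step 5: enter (3,6), '.' pass, move up to (2,6)
Step 6: enter (2,6), '.' pass, move up to (1,6)
Step 7: enter (1,6), '/' deflects up->right, move right to (1,7)
Step 8: enter (1,7), '.' pass, move right to (1,8)
Step 9: enter (1,8), '.' pass, move right to (1,9)
Step 10: at (1,9) — EXIT via right edge, pos 1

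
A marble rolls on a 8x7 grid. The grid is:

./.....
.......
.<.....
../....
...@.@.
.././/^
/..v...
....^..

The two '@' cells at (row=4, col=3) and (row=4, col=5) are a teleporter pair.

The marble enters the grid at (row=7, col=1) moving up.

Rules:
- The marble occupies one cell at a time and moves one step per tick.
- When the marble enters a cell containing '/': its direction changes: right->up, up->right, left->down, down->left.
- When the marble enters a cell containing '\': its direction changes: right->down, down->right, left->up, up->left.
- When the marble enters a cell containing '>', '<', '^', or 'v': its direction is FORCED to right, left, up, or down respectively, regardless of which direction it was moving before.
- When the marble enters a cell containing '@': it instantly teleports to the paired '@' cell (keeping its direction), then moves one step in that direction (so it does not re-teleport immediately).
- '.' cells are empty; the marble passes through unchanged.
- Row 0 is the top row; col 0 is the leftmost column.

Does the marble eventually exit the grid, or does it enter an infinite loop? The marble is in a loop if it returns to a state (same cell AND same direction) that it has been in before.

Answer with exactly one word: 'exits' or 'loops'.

Step 1: enter (7,1), '.' pass, move up to (6,1)
Step 2: enter (6,1), '.' pass, move up to (5,1)
Step 3: enter (5,1), '.' pass, move up to (4,1)
Step 4: enter (4,1), '.' pass, move up to (3,1)
Step 5: enter (3,1), '.' pass, move up to (2,1)
Step 6: enter (2,1), '<' forces up->left, move left to (2,0)
Step 7: enter (2,0), '.' pass, move left to (2,-1)
Step 8: at (2,-1) — EXIT via left edge, pos 2

Answer: exits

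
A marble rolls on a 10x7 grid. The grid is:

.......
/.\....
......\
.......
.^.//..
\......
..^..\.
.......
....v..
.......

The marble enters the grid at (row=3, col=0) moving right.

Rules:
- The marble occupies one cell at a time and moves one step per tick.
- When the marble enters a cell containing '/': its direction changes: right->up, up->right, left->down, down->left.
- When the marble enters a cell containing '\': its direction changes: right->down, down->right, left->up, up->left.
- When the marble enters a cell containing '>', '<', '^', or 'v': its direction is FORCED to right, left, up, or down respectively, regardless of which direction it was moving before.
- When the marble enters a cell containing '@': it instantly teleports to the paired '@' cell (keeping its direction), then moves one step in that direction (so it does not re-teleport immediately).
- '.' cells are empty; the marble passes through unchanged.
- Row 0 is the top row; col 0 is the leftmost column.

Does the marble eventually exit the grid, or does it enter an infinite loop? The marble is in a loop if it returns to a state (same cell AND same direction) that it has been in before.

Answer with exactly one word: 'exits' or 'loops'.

Step 1: enter (3,0), '.' pass, move right to (3,1)
Step 2: enter (3,1), '.' pass, move right to (3,2)
Step 3: enter (3,2), '.' pass, move right to (3,3)
Step 4: enter (3,3), '.' pass, move right to (3,4)
Step 5: enter (3,4), '.' pass, move right to (3,5)
Step 6: enter (3,5), '.' pass, move right to (3,6)
Step 7: enter (3,6), '.' pass, move right to (3,7)
Step 8: at (3,7) — EXIT via right edge, pos 3

Answer: exits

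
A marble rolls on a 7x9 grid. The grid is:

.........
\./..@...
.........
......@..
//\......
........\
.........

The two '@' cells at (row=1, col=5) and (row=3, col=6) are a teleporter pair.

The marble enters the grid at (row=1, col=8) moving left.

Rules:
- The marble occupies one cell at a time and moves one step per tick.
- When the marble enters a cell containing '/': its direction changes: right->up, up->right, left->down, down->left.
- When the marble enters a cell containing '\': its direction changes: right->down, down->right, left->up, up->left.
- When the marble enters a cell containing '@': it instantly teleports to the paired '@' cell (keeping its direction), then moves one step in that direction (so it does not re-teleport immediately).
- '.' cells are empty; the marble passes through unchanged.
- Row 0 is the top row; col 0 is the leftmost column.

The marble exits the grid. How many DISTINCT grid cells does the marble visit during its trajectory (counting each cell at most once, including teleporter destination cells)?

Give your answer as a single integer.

Answer: 11

Derivation:
Step 1: enter (1,8), '.' pass, move left to (1,7)
Step 2: enter (1,7), '.' pass, move left to (1,6)
Step 3: enter (1,6), '.' pass, move left to (1,5)
Step 4: enter (1,5), '@' teleport (1,5)->(3,6), also enter (3,6), move left to (3,5)
Step 5: enter (3,5), '.' pass, move left to (3,4)
Step 6: enter (3,4), '.' pass, move left to (3,3)
Step 7: enter (3,3), '.' pass, move left to (3,2)
Step 8: enter (3,2), '.' pass, move left to (3,1)
Step 9: enter (3,1), '.' pass, move left to (3,0)
Step 10: enter (3,0), '.' pass, move left to (3,-1)
Step 11: at (3,-1) — EXIT via left edge, pos 3
Distinct cells visited: 11 (path length 11)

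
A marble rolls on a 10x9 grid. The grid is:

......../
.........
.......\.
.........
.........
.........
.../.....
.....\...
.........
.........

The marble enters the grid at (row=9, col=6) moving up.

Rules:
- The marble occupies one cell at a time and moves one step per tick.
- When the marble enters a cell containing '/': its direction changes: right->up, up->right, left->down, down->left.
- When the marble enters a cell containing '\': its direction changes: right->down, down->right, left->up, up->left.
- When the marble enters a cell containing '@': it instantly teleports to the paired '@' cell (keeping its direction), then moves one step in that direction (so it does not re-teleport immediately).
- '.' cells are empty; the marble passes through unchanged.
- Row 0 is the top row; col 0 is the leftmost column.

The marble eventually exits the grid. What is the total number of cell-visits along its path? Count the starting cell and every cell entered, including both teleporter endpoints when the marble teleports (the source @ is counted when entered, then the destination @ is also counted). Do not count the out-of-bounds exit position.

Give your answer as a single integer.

Answer: 10

Derivation:
Step 1: enter (9,6), '.' pass, move up to (8,6)
Step 2: enter (8,6), '.' pass, move up to (7,6)
Step 3: enter (7,6), '.' pass, move up to (6,6)
Step 4: enter (6,6), '.' pass, move up to (5,6)
Step 5: enter (5,6), '.' pass, move up to (4,6)
Step 6: enter (4,6), '.' pass, move up to (3,6)
Step 7: enter (3,6), '.' pass, move up to (2,6)
Step 8: enter (2,6), '.' pass, move up to (1,6)
Step 9: enter (1,6), '.' pass, move up to (0,6)
Step 10: enter (0,6), '.' pass, move up to (-1,6)
Step 11: at (-1,6) — EXIT via top edge, pos 6
Path length (cell visits): 10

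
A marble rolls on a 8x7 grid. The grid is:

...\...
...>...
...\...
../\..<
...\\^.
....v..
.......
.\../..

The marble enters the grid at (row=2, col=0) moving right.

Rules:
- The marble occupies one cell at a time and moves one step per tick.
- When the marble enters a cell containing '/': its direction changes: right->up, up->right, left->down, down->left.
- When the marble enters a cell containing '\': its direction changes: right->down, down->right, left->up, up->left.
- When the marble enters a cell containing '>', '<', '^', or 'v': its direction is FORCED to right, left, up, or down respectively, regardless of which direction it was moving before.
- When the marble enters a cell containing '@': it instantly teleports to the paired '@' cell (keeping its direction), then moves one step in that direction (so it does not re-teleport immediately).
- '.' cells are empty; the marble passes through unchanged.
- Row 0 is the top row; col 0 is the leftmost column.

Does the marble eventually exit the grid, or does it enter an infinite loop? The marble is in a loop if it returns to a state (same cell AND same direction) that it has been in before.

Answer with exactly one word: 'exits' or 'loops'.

Answer: exits

Derivation:
Step 1: enter (2,0), '.' pass, move right to (2,1)
Step 2: enter (2,1), '.' pass, move right to (2,2)
Step 3: enter (2,2), '.' pass, move right to (2,3)
Step 4: enter (2,3), '\' deflects right->down, move down to (3,3)
Step 5: enter (3,3), '\' deflects down->right, move right to (3,4)
Step 6: enter (3,4), '.' pass, move right to (3,5)
Step 7: enter (3,5), '.' pass, move right to (3,6)
Step 8: enter (3,6), '<' forces right->left, move left to (3,5)
Step 9: enter (3,5), '.' pass, move left to (3,4)
Step 10: enter (3,4), '.' pass, move left to (3,3)
Step 11: enter (3,3), '\' deflects left->up, move up to (2,3)
Step 12: enter (2,3), '\' deflects up->left, move left to (2,2)
Step 13: enter (2,2), '.' pass, move left to (2,1)
Step 14: enter (2,1), '.' pass, move left to (2,0)
Step 15: enter (2,0), '.' pass, move left to (2,-1)
Step 16: at (2,-1) — EXIT via left edge, pos 2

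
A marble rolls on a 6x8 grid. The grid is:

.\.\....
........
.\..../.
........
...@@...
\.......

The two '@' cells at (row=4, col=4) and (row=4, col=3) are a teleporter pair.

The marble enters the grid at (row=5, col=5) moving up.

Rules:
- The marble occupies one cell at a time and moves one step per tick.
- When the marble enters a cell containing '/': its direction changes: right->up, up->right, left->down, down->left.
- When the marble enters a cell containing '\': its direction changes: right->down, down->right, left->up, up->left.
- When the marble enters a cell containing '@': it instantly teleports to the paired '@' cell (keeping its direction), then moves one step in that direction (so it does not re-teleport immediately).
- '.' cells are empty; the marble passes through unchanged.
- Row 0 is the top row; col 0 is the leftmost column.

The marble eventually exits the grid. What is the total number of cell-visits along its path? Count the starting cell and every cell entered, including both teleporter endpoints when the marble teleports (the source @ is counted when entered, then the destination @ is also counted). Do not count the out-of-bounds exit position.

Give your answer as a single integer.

Step 1: enter (5,5), '.' pass, move up to (4,5)
Step 2: enter (4,5), '.' pass, move up to (3,5)
Step 3: enter (3,5), '.' pass, move up to (2,5)
Step 4: enter (2,5), '.' pass, move up to (1,5)
Step 5: enter (1,5), '.' pass, move up to (0,5)
Step 6: enter (0,5), '.' pass, move up to (-1,5)
Step 7: at (-1,5) — EXIT via top edge, pos 5
Path length (cell visits): 6

Answer: 6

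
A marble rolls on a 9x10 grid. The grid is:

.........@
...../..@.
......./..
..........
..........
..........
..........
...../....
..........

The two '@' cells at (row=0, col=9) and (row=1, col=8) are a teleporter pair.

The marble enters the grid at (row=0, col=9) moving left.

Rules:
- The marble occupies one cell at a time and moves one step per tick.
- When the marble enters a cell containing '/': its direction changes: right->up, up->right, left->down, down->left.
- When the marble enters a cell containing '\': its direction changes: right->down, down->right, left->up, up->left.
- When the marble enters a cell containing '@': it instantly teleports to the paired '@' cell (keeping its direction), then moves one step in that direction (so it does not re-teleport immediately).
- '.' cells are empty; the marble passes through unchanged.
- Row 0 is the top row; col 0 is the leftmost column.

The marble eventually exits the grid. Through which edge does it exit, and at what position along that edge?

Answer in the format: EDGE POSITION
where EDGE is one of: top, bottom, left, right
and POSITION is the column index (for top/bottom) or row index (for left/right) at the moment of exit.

Answer: left 7

Derivation:
Step 1: enter (0,9), '@' teleport (0,9)->(1,8), also enter (1,8), move left to (1,7)
Step 2: enter (1,7), '.' pass, move left to (1,6)
Step 3: enter (1,6), '.' pass, move left to (1,5)
Step 4: enter (1,5), '/' deflects left->down, move down to (2,5)
Step 5: enter (2,5), '.' pass, move down to (3,5)
Step 6: enter (3,5), '.' pass, move down to (4,5)
Step 7: enter (4,5), '.' pass, move down to (5,5)
Step 8: enter (5,5), '.' pass, move down to (6,5)
Step 9: enter (6,5), '.' pass, move down to (7,5)
Step 10: enter (7,5), '/' deflects down->left, move left to (7,4)
Step 11: enter (7,4), '.' pass, move left to (7,3)
Step 12: enter (7,3), '.' pass, move left to (7,2)
Step 13: enter (7,2), '.' pass, move left to (7,1)
Step 14: enter (7,1), '.' pass, move left to (7,0)
Step 15: enter (7,0), '.' pass, move left to (7,-1)
Step 16: at (7,-1) — EXIT via left edge, pos 7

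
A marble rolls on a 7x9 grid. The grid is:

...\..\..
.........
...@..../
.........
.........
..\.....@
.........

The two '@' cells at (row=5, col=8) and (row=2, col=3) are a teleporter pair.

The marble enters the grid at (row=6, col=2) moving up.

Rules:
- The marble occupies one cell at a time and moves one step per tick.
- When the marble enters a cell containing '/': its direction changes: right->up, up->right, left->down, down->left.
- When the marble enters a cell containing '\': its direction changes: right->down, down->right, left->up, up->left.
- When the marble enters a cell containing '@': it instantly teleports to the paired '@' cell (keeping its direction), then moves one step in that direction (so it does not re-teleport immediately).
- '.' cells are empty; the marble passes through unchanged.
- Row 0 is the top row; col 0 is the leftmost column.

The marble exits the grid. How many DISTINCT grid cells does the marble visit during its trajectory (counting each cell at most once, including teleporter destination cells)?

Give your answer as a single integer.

Answer: 4

Derivation:
Step 1: enter (6,2), '.' pass, move up to (5,2)
Step 2: enter (5,2), '\' deflects up->left, move left to (5,1)
Step 3: enter (5,1), '.' pass, move left to (5,0)
Step 4: enter (5,0), '.' pass, move left to (5,-1)
Step 5: at (5,-1) — EXIT via left edge, pos 5
Distinct cells visited: 4 (path length 4)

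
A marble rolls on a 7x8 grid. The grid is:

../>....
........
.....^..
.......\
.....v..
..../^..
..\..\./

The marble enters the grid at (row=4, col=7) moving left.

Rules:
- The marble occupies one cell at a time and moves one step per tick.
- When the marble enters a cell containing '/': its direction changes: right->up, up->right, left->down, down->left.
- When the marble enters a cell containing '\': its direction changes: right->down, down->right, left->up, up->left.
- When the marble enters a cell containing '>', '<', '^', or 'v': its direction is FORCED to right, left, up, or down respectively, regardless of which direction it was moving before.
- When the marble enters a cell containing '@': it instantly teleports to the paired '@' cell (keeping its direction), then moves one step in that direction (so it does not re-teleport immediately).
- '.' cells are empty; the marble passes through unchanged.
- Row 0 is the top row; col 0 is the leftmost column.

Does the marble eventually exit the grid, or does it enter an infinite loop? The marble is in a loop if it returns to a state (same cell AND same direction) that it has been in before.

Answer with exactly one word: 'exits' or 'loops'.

Step 1: enter (4,7), '.' pass, move left to (4,6)
Step 2: enter (4,6), '.' pass, move left to (4,5)
Step 3: enter (4,5), 'v' forces left->down, move down to (5,5)
Step 4: enter (5,5), '^' forces down->up, move up to (4,5)
Step 5: enter (4,5), 'v' forces up->down, move down to (5,5)
Step 6: at (5,5) dir=down — LOOP DETECTED (seen before)

Answer: loops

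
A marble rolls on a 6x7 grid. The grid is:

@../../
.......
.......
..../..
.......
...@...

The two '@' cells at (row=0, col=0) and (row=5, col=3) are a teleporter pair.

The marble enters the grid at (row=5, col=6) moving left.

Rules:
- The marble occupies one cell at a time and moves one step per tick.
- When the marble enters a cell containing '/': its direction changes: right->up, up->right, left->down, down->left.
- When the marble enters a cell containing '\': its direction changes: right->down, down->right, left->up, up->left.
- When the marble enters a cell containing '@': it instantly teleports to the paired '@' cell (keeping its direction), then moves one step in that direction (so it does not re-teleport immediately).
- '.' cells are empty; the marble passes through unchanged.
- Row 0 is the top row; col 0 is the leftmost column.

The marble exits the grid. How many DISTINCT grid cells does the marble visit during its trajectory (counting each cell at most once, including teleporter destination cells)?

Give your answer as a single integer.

Answer: 5

Derivation:
Step 1: enter (5,6), '.' pass, move left to (5,5)
Step 2: enter (5,5), '.' pass, move left to (5,4)
Step 3: enter (5,4), '.' pass, move left to (5,3)
Step 4: enter (5,3), '@' teleport (5,3)->(0,0), also enter (0,0), move left to (0,-1)
Step 5: at (0,-1) — EXIT via left edge, pos 0
Distinct cells visited: 5 (path length 5)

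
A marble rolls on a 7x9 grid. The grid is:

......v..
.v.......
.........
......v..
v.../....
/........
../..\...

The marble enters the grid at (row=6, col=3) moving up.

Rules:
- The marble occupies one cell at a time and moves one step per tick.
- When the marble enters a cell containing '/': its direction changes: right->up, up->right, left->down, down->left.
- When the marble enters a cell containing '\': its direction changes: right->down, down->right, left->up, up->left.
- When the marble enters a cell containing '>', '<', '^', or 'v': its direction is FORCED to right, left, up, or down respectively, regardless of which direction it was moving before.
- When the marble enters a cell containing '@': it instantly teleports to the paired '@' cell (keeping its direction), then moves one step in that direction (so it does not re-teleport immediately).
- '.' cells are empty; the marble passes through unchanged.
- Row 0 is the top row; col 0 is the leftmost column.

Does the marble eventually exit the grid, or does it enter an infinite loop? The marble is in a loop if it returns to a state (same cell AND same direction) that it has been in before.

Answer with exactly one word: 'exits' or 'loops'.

Step 1: enter (6,3), '.' pass, move up to (5,3)
Step 2: enter (5,3), '.' pass, move up to (4,3)
Step 3: enter (4,3), '.' pass, move up to (3,3)
Step 4: enter (3,3), '.' pass, move up to (2,3)
Step 5: enter (2,3), '.' pass, move up to (1,3)
Step 6: enter (1,3), '.' pass, move up to (0,3)
Step 7: enter (0,3), '.' pass, move up to (-1,3)
Step 8: at (-1,3) — EXIT via top edge, pos 3

Answer: exits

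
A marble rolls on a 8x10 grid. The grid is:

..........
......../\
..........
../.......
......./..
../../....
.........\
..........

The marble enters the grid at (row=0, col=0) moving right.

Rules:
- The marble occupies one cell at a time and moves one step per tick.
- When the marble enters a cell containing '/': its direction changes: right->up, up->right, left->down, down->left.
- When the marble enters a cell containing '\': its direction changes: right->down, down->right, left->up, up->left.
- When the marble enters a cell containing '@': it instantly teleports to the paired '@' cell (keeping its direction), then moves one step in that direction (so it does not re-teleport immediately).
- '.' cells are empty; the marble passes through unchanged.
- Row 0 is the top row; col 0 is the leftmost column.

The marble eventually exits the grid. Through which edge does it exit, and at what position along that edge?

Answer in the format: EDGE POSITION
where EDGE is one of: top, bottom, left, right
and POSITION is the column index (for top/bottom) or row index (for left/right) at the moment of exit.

Step 1: enter (0,0), '.' pass, move right to (0,1)
Step 2: enter (0,1), '.' pass, move right to (0,2)
Step 3: enter (0,2), '.' pass, move right to (0,3)
Step 4: enter (0,3), '.' pass, move right to (0,4)
Step 5: enter (0,4), '.' pass, move right to (0,5)
Step 6: enter (0,5), '.' pass, move right to (0,6)
Step 7: enter (0,6), '.' pass, move right to (0,7)
Step 8: enter (0,7), '.' pass, move right to (0,8)
Step 9: enter (0,8), '.' pass, move right to (0,9)
Step 10: enter (0,9), '.' pass, move right to (0,10)
Step 11: at (0,10) — EXIT via right edge, pos 0

Answer: right 0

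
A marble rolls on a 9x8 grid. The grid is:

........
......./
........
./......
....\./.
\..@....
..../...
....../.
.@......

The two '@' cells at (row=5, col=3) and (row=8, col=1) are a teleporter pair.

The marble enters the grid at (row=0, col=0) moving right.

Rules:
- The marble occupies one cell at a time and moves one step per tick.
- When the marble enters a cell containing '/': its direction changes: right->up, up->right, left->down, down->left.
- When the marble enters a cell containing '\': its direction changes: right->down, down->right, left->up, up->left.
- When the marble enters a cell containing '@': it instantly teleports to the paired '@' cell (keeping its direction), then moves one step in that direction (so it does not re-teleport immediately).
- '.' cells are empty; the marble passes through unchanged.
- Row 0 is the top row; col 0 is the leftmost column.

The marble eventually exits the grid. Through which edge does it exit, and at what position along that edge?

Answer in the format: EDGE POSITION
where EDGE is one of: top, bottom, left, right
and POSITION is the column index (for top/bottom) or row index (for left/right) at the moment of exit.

Step 1: enter (0,0), '.' pass, move right to (0,1)
Step 2: enter (0,1), '.' pass, move right to (0,2)
Step 3: enter (0,2), '.' pass, move right to (0,3)
Step 4: enter (0,3), '.' pass, move right to (0,4)
Step 5: enter (0,4), '.' pass, move right to (0,5)
Step 6: enter (0,5), '.' pass, move right to (0,6)
Step 7: enter (0,6), '.' pass, move right to (0,7)
Step 8: enter (0,7), '.' pass, move right to (0,8)
Step 9: at (0,8) — EXIT via right edge, pos 0

Answer: right 0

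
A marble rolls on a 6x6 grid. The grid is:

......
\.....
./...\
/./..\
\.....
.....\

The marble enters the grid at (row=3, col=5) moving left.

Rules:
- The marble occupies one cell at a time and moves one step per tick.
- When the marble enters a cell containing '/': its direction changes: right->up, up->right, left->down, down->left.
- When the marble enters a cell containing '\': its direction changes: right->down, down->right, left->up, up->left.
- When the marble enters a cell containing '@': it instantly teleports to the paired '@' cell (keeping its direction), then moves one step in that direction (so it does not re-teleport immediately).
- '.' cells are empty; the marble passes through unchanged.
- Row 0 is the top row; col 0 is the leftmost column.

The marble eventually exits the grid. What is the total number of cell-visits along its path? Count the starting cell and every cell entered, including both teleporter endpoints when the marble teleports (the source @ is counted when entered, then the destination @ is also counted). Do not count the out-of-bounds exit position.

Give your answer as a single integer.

Answer: 9

Derivation:
Step 1: enter (3,5), '\' deflects left->up, move up to (2,5)
Step 2: enter (2,5), '\' deflects up->left, move left to (2,4)
Step 3: enter (2,4), '.' pass, move left to (2,3)
Step 4: enter (2,3), '.' pass, move left to (2,2)
Step 5: enter (2,2), '.' pass, move left to (2,1)
Step 6: enter (2,1), '/' deflects left->down, move down to (3,1)
Step 7: enter (3,1), '.' pass, move down to (4,1)
Step 8: enter (4,1), '.' pass, move down to (5,1)
Step 9: enter (5,1), '.' pass, move down to (6,1)
Step 10: at (6,1) — EXIT via bottom edge, pos 1
Path length (cell visits): 9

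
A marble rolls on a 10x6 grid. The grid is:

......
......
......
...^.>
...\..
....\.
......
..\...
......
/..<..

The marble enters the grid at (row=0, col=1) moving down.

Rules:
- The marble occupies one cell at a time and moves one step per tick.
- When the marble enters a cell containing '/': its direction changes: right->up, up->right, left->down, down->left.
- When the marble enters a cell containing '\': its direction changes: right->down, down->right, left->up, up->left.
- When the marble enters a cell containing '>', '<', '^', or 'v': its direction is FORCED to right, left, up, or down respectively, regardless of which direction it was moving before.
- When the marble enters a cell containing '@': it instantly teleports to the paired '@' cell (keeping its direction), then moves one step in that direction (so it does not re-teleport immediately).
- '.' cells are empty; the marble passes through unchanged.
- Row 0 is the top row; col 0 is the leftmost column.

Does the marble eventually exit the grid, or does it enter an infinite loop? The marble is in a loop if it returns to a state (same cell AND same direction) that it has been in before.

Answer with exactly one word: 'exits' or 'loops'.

Answer: exits

Derivation:
Step 1: enter (0,1), '.' pass, move down to (1,1)
Step 2: enter (1,1), '.' pass, move down to (2,1)
Step 3: enter (2,1), '.' pass, move down to (3,1)
Step 4: enter (3,1), '.' pass, move down to (4,1)
Step 5: enter (4,1), '.' pass, move down to (5,1)
Step 6: enter (5,1), '.' pass, move down to (6,1)
Step 7: enter (6,1), '.' pass, move down to (7,1)
Step 8: enter (7,1), '.' pass, move down to (8,1)
Step 9: enter (8,1), '.' pass, move down to (9,1)
Step 10: enter (9,1), '.' pass, move down to (10,1)
Step 11: at (10,1) — EXIT via bottom edge, pos 1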